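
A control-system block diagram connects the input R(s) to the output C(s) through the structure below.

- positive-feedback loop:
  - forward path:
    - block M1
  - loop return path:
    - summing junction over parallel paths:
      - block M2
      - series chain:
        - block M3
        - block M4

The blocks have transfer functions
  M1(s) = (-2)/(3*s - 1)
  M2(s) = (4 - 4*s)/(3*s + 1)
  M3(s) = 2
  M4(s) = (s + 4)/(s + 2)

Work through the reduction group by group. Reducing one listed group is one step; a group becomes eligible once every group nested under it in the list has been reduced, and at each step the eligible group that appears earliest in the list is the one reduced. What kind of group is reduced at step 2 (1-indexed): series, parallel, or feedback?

Step 1. reduce the series chain M3, M4
Step 2. combine M2, (M3*M4) in parallel
Step 3. reduce the feedback loop with forward M1 and return (M2+(M3*M4))
Step 2: parallel.

Answer: parallel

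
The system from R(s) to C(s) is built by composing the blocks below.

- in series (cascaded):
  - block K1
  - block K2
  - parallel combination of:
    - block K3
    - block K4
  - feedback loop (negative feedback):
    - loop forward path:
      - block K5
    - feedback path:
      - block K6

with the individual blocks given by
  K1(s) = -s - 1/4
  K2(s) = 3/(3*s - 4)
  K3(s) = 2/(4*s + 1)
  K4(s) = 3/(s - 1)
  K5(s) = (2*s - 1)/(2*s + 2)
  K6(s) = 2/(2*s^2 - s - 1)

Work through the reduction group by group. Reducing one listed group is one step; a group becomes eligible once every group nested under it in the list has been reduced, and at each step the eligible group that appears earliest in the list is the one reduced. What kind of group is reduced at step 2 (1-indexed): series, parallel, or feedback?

Step 1. sum the parallel branches K3, K4
Step 2. apply the feedback formula to K5, K6
Step 3. reduce the series chain K1, K2, (K3+K4), [K5/(1+K5*K6)]
At step 2 the group reduced is feedback.

Answer: feedback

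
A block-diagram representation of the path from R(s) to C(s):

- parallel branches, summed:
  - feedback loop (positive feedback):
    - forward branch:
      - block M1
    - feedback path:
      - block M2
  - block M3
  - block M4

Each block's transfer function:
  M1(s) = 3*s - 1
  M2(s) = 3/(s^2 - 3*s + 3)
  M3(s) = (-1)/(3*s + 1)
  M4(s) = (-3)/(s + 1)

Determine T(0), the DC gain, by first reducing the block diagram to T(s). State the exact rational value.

Reducing step by step:

Step 1: reduce the feedback loop with forward M1 and return M2; result (3*s^3 - 10*s^2 + 12*s - 3)/(s^2 - 12*s + 6)
Step 2: parallel reduction of [M1/(1-M1*M2)], M3, M4; result (9*s^5 - 18*s^4 - 11*s^3 + 145*s^2 - 12*s - 27)/(3*s^4 - 32*s^3 - 29*s^2 + 12*s + 6)
Step 2 gives the overall T(s). Then T(0) = -27/6 = -9/2.

Answer: -9/2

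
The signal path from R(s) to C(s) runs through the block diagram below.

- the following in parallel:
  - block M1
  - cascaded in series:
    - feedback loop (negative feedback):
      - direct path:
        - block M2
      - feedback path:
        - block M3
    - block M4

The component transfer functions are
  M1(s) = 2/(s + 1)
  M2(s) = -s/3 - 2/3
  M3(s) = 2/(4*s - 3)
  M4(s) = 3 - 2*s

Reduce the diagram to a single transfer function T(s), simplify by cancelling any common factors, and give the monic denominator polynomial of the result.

[1] close the feedback loop around M2, M3 = (-4*s^2 - 5*s + 6)/(10*s - 13)
[2] combine [M2/(1+M2*M3)], M4 in series = (8*s^3 - 2*s^2 - 27*s + 18)/(10*s - 13)
[3] reduce the parallel group M1, ([M2/(1+M2*M3)]*M4) = (8*s^4 + 6*s^3 - 29*s^2 + 11*s - 8)/(10*s^2 - 3*s - 13)
The result of step 3 is T(s) in lowest terms. Its denominator has leading coefficient 10; dividing the denominator through by 10 makes it monic.

Answer: s^2 - 3*s/10 - 13/10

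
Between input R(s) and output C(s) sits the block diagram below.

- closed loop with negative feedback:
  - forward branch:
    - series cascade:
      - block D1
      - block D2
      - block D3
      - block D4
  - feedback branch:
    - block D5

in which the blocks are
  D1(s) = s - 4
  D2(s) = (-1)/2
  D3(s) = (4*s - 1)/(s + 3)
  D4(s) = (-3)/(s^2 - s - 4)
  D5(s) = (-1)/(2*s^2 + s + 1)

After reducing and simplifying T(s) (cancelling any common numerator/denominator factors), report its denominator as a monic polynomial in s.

Step 1: multiply D1, D2, D3, D4 (series), giving (12*s^2 - 51*s + 12)/(2*s^3 + 4*s^2 - 14*s - 24)
Step 2: collapse the loop ((D1*D2*D3*D4) forward, D5 return), giving (24*s^4 - 90*s^3 - 15*s^2 - 39*s + 12)/(4*s^5 + 10*s^4 - 22*s^3 - 70*s^2 + 13*s - 36)
No further cancellation is possible in the step-2 result, so that is T(s). Its denominator becomes monic after dividing by the leading coefficient 4.

Answer: s^5 + 5*s^4/2 - 11*s^3/2 - 35*s^2/2 + 13*s/4 - 9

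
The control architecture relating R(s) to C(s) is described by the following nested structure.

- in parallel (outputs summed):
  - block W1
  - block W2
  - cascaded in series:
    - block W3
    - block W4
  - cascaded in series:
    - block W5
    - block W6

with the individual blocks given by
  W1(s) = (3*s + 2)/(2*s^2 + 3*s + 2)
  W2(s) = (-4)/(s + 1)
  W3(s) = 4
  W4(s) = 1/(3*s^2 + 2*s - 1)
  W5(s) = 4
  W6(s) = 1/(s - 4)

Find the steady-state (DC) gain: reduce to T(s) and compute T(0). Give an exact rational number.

[1] reduce the series chain W3, W4 -> 4/(3*s^2 + 2*s - 1)
[2] reduce the series chain W5, W6 -> 4/(s - 4)
[3] reduce the parallel group W1, W2, (W3*W4), (W5*W6) -> (9*s^4 + 104*s^3 + 73*s^2 + 14*s - 64)/(6*s^5 - 11*s^4 - 42*s^3 - 39*s^2 - 6*s + 8)
The step-3 result is T(s). Setting s = 0: T(0) = -64/8 = -8.

Answer: -8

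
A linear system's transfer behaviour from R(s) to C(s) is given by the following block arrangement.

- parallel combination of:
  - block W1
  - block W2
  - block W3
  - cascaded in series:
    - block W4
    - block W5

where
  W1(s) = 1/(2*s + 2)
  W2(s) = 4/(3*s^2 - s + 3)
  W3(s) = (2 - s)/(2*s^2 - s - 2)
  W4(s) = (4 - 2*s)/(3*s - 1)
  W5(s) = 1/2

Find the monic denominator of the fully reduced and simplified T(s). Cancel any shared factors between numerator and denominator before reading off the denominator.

Step 1: series reduction of W4, W5: (2 - s)/(3*s - 1)
Step 2: combine W1, W2, W3, (W4*W5) in parallel: (-12*s^6 + 22*s^5 + 69*s^4 + 4*s^3 - 68*s^2 - 23*s - 14)/(36*s^6 - 6*s^5 - 26*s^4 + 8*s^3 - 42*s^2 - 22*s + 12)
Step 2 gives the fully reduced T(s), with no common factor left to cancel. The denominator's leading coefficient is 36, so divide each of its coefficients by 36 to get the monic form.

Final answer: s^6 - s^5/6 - 13*s^4/18 + 2*s^3/9 - 7*s^2/6 - 11*s/18 + 1/3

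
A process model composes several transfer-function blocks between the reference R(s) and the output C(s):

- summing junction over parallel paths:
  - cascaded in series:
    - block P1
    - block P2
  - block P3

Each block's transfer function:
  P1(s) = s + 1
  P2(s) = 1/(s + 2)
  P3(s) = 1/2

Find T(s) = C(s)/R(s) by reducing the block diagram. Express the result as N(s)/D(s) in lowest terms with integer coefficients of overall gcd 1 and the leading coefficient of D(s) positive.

(1) series reduction of P1, P2: (s + 1)/(s + 2)
(2) sum the parallel branches (P1*P2), P3; the result is T(s) itself (integer coefficients, no common factor, positive leading denominator coefficient)

Final answer: (3*s + 4)/(2*s + 4)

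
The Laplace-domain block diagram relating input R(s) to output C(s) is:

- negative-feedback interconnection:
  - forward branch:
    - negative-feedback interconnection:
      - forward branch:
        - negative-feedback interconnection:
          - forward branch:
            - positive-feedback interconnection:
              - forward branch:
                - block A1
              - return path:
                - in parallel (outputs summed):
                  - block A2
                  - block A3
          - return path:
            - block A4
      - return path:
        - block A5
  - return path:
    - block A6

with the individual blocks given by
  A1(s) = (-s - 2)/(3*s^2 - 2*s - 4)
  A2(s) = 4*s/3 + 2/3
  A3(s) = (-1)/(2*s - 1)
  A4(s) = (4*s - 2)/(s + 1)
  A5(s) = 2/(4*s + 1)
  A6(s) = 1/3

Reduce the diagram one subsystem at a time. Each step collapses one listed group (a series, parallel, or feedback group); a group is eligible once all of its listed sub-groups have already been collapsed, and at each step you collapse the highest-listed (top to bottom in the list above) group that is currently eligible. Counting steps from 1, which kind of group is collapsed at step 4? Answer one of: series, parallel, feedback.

Answer: feedback

Working:
[1] parallel reduction of A2, A3
[2] close the feedback loop around A1, (A2+A3)
[3] apply the feedback formula to [A1/(1-A1*(A2+A3))], A4
[4] feedback reduction of [[A1/(1-A1*(A2+A3))]/(1+[A1/(1-A1*(A2+A3))]*A4)], A5
[5] apply the feedback formula to [[[A1/(1-A1*(A2+A3))]/(1+[A1/(1-A1*(A2+A3))]*A4)]/(1+[[A1/(1-A1*(A2+A3))]/(1+[A1/(1-A1*(A2+A3))]*A4)]*A5)], A6
Step 4: feedback.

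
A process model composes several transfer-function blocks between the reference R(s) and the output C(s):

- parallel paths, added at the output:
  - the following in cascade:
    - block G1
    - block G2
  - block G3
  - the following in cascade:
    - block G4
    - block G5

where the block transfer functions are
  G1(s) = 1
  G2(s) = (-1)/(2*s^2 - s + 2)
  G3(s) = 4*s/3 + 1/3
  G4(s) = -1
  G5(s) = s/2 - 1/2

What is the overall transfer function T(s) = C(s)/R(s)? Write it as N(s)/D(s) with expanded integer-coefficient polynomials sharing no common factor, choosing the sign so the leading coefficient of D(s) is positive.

Reducing step by step:

(1) cascade G1, G2; result (-1)/(2*s^2 - s + 2)
(2) reduce the series chain G4, G5; result 1/2 - s/2
(3) parallel reduction of (G1*G2), G3, (G4*G5): this yields T(s), and no further normalization is needed

Answer: (10*s^3 + 5*s^2 + 5*s + 4)/(12*s^2 - 6*s + 12)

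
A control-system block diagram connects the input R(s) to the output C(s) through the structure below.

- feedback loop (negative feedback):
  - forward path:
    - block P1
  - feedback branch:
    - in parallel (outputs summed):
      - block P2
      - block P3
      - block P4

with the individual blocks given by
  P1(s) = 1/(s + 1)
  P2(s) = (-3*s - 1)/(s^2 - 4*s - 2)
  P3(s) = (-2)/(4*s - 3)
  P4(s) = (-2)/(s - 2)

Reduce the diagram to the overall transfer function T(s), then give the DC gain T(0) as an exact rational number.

Reducing step by step:

Step 1 - sum the parallel branches P2, P3, P4; result (-22*s^3 + 79*s^2 - 27*s - 26)/(4*s^4 - 27*s^3 + 42*s^2 - 2*s - 12)
Step 2 - close the feedback loop around P1, (P2+P3+P4); result (4*s^4 - 27*s^3 + 42*s^2 - 2*s - 12)/(4*s^5 - 23*s^4 - 7*s^3 + 119*s^2 - 41*s - 38)
DC gain: substitute s = 0 into T(s) from step 2: T(0) = -12/(-38) = 6/19.

Answer: 6/19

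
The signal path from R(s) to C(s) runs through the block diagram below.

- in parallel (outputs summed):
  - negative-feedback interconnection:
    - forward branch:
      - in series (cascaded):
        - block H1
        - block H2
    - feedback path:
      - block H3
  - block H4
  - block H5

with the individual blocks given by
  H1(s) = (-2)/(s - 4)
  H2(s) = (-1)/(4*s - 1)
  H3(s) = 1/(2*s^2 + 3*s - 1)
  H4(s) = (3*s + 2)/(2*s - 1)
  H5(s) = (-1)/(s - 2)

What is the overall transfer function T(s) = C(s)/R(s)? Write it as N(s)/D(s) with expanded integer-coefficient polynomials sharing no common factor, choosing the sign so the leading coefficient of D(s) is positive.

1. multiply H1, H2 (series) gives 2/(4*s^2 - 17*s + 4)
2. feedback reduction of (H1*H2), H3 gives (4*s^2 + 6*s - 2)/(8*s^4 - 22*s^3 - 47*s^2 + 29*s - 2)
3. reduce the parallel group [(H1*H2)/(1+(H1*H2)*H3)], H4, H5, giving the overall T(s)

Hence the answer: (24*s^6 - 114*s^5 - 25*s^4 + 427*s^3 - 65*s^2 - 53*s + 2)/(16*s^6 - 84*s^5 + 32*s^4 + 249*s^3 - 243*s^2 + 68*s - 4)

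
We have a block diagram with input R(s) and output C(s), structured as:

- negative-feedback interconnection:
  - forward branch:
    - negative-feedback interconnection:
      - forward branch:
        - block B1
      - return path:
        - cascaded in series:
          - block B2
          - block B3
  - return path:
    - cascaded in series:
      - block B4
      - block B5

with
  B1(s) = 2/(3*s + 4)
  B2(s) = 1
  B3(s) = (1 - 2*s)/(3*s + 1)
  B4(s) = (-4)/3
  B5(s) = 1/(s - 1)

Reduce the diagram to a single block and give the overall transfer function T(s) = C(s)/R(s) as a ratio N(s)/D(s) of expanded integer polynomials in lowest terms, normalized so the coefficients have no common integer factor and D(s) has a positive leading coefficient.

1. cascade B2, B3; result (1 - 2*s)/(3*s + 1)
2. apply the feedback formula to B1, (B2*B3); result (6*s + 2)/(9*s^2 + 11*s + 6)
3. series reduction of B4, B5; result (-4)/(3*s - 3)
4. close the feedback loop around [B1/(1+B1*(B2*B3))], (B4*B5): this yields T(s), and no further normalization is needed

Therefore the answer is (18*s^2 - 12*s - 6)/(27*s^3 + 6*s^2 - 39*s - 26).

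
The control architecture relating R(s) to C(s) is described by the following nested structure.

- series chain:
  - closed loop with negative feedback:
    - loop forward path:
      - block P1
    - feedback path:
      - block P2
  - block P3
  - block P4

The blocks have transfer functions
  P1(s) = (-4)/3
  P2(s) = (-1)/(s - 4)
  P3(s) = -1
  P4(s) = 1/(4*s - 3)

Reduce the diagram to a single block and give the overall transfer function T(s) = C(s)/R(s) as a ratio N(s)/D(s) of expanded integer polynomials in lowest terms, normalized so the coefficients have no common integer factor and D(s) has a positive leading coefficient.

Answer: (4*s - 16)/(12*s^2 - 41*s + 24)

Working:
Step 1. feedback reduction of P1, P2: (16 - 4*s)/(3*s - 8)
Step 2. combine [P1/(1+P1*P2)], P3, P4 in series - this is the overall T(s), already in the required normalized form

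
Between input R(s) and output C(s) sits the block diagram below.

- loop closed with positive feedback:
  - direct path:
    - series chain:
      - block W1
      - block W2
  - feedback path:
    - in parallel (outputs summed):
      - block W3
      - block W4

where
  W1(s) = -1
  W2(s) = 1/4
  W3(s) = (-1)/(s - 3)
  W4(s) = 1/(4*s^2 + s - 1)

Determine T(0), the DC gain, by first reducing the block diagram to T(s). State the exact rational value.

First reduce the diagram to T(s).

1. reduce the series chain W1, W2 gives (-1)/4
2. parallel reduction of W3, W4 gives (-4*s^2 - 2)/(4*s^3 - 11*s^2 - 4*s + 3)
3. collapse the loop ((W1*W2) forward, (W3+W4) return) gives (-4*s^3 + 11*s^2 + 4*s - 3)/(16*s^3 - 48*s^2 - 16*s + 10)
Step 3 gives the overall T(s). Then T(0) = -3/10.

Answer: -3/10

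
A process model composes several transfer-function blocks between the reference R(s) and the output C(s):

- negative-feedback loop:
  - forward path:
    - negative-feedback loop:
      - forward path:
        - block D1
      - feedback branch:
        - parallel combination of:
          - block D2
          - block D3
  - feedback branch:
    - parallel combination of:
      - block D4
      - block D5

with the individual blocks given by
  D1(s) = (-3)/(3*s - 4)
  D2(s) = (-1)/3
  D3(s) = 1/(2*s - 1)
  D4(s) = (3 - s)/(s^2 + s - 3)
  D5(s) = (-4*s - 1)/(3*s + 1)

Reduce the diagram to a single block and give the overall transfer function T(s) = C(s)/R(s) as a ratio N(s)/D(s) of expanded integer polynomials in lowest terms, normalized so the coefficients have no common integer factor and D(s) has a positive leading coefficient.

[1] parallel reduction of D2, D3; result (4 - 2*s)/(6*s - 3)
[2] reduce the feedback loop with forward D1 and return (D2+D3); result (1 - 2*s)/(2*s^2 - 3*s)
[3] sum the parallel branches D4, D5; result (-4*s^3 - 8*s^2 + 19*s + 6)/(3*s^3 + 4*s^2 - 8*s - 3)
[4] close the feedback loop around [D1/(1+D1*(D2+D3))], (D4+D5), which is the overall transfer function T(s) = C(s)/R(s) in lowest terms

Therefore the answer is (-6*s^4 - 5*s^3 + 20*s^2 - 2*s - 3)/(6*s^5 + 7*s^4 - 16*s^3 - 28*s^2 + 16*s + 6).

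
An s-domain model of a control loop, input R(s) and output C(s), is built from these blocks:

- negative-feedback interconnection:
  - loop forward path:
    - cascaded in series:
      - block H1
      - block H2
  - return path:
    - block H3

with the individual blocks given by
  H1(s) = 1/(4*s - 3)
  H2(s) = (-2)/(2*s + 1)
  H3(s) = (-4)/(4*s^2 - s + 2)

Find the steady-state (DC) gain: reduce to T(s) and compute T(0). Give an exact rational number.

Answer: -2

Working:
(1) cascade H1, H2 -> (-2)/(8*s^2 - 2*s - 3)
(2) close the feedback loop around (H1*H2), H3 -> (-8*s^2 + 2*s - 4)/(32*s^4 - 16*s^3 + 6*s^2 - s + 2)
That last expression is T(s); at s = 0 only the constant terms survive, so T(0) = -4/2 = -2.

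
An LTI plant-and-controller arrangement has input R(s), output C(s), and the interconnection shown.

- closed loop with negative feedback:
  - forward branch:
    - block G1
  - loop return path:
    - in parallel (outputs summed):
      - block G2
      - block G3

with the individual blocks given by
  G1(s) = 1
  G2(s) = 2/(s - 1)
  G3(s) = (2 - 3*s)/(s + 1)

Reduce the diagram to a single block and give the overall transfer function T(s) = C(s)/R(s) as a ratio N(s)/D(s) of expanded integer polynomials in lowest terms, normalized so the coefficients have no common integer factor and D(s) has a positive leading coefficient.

First reduce the diagram to T(s).

Step 1: add G2, G3 (parallel) = (-3*s^2 + 7*s)/(s^2 - 1)
Step 2: apply the feedback formula to G1, (G2+G3); the result is T(s) itself (integer coefficients, no common factor, positive leading denominator coefficient)

Answer: (1 - s^2)/(2*s^2 - 7*s + 1)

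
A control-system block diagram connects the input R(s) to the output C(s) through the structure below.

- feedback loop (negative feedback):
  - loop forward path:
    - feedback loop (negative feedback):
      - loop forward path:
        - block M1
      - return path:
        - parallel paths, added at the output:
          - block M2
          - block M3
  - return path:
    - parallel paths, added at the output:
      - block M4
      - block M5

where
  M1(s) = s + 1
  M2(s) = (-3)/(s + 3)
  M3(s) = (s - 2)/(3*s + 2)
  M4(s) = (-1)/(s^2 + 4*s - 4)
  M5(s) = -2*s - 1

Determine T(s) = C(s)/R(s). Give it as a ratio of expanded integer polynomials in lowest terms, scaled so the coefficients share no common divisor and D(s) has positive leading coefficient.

Step 1 - parallel reduction of M2, M3 = (s^2 - 8*s - 12)/(3*s^2 + 11*s + 6)
Step 2 - apply the feedback formula to M1, (M2+M3) = (3*s^3 + 14*s^2 + 17*s + 6)/(s^3 - 4*s^2 - 9*s - 6)
Step 3 - reduce the parallel group M4, M5 = (-2*s^3 - 9*s^2 + 4*s + 3)/(s^2 + 4*s - 4)
Step 4 - reduce the feedback loop with forward [M1/(1+M1*(M2+M3))] and return (M4+M5) - this is the overall T(s), already in the required normalized form

Answer: (-3*s^5 - 26*s^4 - 61*s^3 - 18*s^2 + 44*s + 24)/(6*s^6 + 54*s^5 + 148*s^4 + 129*s^3 - 30*s^2 - 87*s - 42)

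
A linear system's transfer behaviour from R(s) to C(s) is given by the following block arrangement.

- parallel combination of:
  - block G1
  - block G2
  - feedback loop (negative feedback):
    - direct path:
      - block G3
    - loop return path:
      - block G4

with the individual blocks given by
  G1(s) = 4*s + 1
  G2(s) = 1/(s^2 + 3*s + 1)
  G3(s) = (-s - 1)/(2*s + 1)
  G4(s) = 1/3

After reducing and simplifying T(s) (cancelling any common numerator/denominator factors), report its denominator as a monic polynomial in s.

[1] feedback reduction of G3, G4 -> (-3*s - 3)/(5*s + 2)
[2] combine G1, G2, [G3/(1+G3*G4)] in parallel -> (20*s^4 + 70*s^3 + 49*s^2 + 12*s + 1)/(5*s^3 + 17*s^2 + 11*s + 2)
That last expression is T(s), already simplified. Scaling its denominator by 1/5 (the reciprocal of the leading coefficient) yields the monic denominator.

Hence the answer: s^3 + 17*s^2/5 + 11*s/5 + 2/5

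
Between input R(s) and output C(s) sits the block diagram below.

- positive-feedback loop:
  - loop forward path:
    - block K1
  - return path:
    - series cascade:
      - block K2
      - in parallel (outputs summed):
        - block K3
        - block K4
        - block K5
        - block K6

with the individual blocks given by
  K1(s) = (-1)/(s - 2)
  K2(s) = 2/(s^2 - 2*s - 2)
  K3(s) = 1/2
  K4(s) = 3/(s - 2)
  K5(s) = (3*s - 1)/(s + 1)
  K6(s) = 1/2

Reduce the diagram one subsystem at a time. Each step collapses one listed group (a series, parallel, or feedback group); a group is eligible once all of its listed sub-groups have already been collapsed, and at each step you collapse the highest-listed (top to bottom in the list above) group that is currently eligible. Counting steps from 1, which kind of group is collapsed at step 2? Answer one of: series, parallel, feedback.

Step 1: combine K3, K4, K5, K6 in parallel
Step 2: reduce the series chain K2, (K3+K4+K5+K6)
Step 3: collapse the loop (K1 forward, (K2*(K3+K4+K5+K6)) return)
The group at step 2 is a series group.

Answer: series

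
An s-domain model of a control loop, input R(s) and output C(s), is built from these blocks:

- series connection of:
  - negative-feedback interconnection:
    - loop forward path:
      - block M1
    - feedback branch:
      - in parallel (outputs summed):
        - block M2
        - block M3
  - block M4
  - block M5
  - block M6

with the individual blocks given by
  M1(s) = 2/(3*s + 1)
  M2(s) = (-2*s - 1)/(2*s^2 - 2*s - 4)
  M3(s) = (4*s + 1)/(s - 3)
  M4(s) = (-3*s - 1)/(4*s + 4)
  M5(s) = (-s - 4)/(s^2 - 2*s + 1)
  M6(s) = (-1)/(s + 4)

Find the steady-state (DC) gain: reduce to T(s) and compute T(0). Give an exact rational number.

First reduce the diagram to T(s).

Step 1. parallel reduction of M2, M3 = (8*s^3 - 8*s^2 - 13*s - 1)/(2*s^3 - 8*s^2 + 2*s + 12)
Step 2. collapse the loop (M1 forward, (M2+M3) return) = (2*s^3 - 8*s^2 + 2*s + 12)/(3*s^4 - 3*s^3 - 9*s^2 + 6*s + 5)
Step 3. series reduction of [M1/(1+M1*(M2+M3))], M4, M5, M6 = (-3*s^3 + 14*s^2 - 13*s - 6)/(6*s^6 - 18*s^5 + 42*s^3 - 32*s^2 - 8*s + 10)
The step-3 result is T(s). Setting s = 0: T(0) = -6/10 = -3/5.

Answer: -3/5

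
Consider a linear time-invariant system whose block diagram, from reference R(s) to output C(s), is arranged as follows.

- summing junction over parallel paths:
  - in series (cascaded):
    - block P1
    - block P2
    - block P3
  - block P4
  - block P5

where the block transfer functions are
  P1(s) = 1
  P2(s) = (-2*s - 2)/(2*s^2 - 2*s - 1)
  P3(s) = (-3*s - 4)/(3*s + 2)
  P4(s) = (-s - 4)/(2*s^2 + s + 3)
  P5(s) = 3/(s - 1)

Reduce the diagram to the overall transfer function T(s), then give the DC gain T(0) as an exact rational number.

(1) cascade P1, P2, P3; result (6*s^2 + 14*s + 8)/(6*s^3 - 2*s^2 - 7*s - 2)
(2) combine (P1*P2*P3), P4, P5 in parallel; result (42*s^5 + 12*s^4 + 57*s^3 - 34*s^2 - 117*s - 50)/(12*s^6 - 10*s^5 - 19*s^3 - 6*s^2 + 17*s + 6)
The step-2 result is T(s). Setting s = 0: T(0) = -50/6 = -25/3.

Answer: -25/3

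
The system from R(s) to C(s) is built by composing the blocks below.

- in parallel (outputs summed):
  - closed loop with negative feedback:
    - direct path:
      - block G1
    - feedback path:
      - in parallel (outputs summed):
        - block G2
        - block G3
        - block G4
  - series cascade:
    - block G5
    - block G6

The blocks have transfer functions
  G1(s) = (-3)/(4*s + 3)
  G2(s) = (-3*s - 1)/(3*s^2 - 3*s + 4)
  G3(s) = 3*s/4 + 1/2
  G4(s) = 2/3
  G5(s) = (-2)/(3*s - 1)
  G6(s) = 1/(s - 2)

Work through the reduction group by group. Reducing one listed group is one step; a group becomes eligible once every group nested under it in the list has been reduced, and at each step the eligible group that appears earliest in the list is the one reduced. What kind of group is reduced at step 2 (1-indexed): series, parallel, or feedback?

(1) sum the parallel branches G2, G3, G4
(2) collapse the loop (G1 forward, (G2+G3+G4) return)
(3) multiply G5, G6 (series)
(4) reduce the parallel group [G1/(1+G1*(G2+G3+G4))], (G5*G6)
The group at step 2 is a feedback group.

Therefore the answer is feedback.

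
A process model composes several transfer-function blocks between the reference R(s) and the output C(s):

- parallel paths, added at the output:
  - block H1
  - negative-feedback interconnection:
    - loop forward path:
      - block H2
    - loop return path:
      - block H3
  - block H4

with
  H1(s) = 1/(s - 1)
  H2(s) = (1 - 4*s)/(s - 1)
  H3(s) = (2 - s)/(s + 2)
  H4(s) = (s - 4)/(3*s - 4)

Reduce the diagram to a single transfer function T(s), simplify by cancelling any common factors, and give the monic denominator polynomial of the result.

(1) reduce the feedback loop with forward H2 and return H3, giving (-4*s^2 - 7*s + 2)/(5*s^2 - 8*s)
(2) sum the parallel branches H1, [H2/(1+H2*H3)], H4, giving (-7*s^4 - 11*s^3 + 55*s^2 - 42*s + 8)/(15*s^4 - 59*s^3 + 76*s^2 - 32*s)
T(s) is the step-2 result (common factors already cancelled). Leading coefficient of the denominator: 15. Divide through by 15 for the monic polynomial.

Final answer: s^4 - 59*s^3/15 + 76*s^2/15 - 32*s/15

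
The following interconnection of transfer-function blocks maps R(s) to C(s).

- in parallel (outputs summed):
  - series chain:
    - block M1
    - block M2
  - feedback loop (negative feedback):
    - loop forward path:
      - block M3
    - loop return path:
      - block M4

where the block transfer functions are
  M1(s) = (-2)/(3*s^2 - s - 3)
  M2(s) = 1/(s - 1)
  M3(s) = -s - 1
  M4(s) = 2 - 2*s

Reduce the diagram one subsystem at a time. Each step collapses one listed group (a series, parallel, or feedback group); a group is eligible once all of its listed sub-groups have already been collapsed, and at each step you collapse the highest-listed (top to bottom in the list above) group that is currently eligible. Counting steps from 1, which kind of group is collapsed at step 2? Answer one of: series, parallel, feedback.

Step 1. series reduction of M1, M2
Step 2. feedback reduction of M3, M4
Step 3. add (M1*M2), [M3/(1+M3*M4)] (parallel)
The group at step 2 is a feedback group.

Answer: feedback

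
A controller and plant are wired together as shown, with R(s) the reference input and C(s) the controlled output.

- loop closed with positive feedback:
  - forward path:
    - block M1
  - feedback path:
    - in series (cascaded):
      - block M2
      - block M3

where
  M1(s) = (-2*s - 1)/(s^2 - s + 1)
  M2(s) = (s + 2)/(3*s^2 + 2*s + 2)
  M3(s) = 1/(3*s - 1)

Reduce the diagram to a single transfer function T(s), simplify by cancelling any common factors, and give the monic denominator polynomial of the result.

Step 1. multiply M2, M3 (series) -> (s + 2)/(9*s^3 + 3*s^2 + 4*s - 2)
Step 2. reduce the feedback loop with forward M1 and return (M2*M3) -> (-18*s^4 - 15*s^3 - 11*s^2 + 2)/(9*s^5 - 6*s^4 + 10*s^3 - s^2 + 11*s)
Step 2 gives the fully reduced T(s), with no common factor left to cancel. The denominator's leading coefficient is 9, so divide each of its coefficients by 9 to get the monic form.

Hence the answer: s^5 - 2*s^4/3 + 10*s^3/9 - s^2/9 + 11*s/9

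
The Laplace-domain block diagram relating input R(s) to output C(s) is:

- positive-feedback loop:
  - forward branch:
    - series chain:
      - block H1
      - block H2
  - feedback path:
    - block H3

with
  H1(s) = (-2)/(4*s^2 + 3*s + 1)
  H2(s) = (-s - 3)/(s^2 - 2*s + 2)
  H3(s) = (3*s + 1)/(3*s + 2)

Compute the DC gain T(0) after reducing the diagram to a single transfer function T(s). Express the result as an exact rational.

Step 1 - cascade H1, H2: (2*s + 6)/(4*s^4 - 5*s^3 + 3*s^2 + 4*s + 2)
Step 2 - feedback reduction of (H1*H2), H3: (6*s^2 + 22*s + 12)/(12*s^5 - 7*s^4 - s^3 + 12*s^2 - 6*s - 2)
DC gain: substitute s = 0 into T(s) from step 2: T(0) = 12/(-2) = -6.

Final answer: -6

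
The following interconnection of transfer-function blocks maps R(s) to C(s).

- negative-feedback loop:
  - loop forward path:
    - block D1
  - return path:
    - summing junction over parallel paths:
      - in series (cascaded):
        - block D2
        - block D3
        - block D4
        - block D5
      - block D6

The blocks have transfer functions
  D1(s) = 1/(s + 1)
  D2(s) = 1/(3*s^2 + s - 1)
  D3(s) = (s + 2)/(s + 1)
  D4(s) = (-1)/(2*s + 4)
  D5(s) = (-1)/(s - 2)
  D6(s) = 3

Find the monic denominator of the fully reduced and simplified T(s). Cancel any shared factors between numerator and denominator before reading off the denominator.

Step 1: cascade D2, D3, D4, D5, giving 1/(6*s^4 - 4*s^3 - 16*s^2 - 2*s + 4)
Step 2: reduce the parallel group (D2*D3*D4*D5), D6, giving (18*s^4 - 12*s^3 - 48*s^2 - 6*s + 13)/(6*s^4 - 4*s^3 - 16*s^2 - 2*s + 4)
Step 3: reduce the feedback loop with forward D1 and return ((D2*D3*D4*D5)+D6), giving (6*s^4 - 4*s^3 - 16*s^2 - 2*s + 4)/(6*s^5 + 20*s^4 - 32*s^3 - 66*s^2 - 4*s + 17)
No further cancellation is possible in the step-3 result, so that is T(s). Its denominator becomes monic after dividing by the leading coefficient 6.

Therefore the answer is s^5 + 10*s^4/3 - 16*s^3/3 - 11*s^2 - 2*s/3 + 17/6.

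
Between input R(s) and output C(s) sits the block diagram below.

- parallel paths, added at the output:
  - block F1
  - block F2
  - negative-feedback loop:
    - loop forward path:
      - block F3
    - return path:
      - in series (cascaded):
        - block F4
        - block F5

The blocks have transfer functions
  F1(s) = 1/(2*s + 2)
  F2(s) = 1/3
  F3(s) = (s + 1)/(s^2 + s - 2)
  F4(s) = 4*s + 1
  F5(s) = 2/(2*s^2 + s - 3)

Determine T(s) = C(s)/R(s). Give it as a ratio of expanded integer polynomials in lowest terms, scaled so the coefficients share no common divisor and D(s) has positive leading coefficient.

Answer: (4*s^5 + 28*s^4 + 49*s^3 + 26*s^2 + 11*s + 22)/(12*s^5 + 30*s^4 + 30*s^3 + 42*s^2 + 78*s + 48)

Working:
Step 1 - cascade F4, F5, giving (8*s + 2)/(2*s^2 + s - 3)
Step 2 - apply the feedback formula to F3, (F4*F5), giving (2*s^3 + 3*s^2 - 2*s - 3)/(2*s^4 + 3*s^3 + 2*s^2 + 5*s + 8)
Step 3 - sum the parallel branches F1, F2, [F3/(1+F3*(F4*F5))]: this yields T(s), and no further normalization is needed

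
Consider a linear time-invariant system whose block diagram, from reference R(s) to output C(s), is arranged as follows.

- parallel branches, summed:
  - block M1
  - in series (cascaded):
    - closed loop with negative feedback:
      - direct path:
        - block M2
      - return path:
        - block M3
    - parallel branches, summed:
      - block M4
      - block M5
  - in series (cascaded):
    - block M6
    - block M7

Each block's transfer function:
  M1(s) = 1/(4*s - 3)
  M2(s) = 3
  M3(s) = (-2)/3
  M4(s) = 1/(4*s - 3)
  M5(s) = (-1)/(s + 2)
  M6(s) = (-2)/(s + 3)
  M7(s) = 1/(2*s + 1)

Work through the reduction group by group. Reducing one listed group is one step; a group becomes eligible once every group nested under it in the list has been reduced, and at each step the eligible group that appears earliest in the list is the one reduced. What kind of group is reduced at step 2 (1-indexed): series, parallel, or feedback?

(1) reduce the feedback loop with forward M2 and return M3
(2) parallel reduction of M4, M5
(3) series reduction of [M2/(1+M2*M3)], (M4+M5)
(4) reduce the series chain M6, M7
(5) parallel reduction of M1, ([M2/(1+M2*M3)]*(M4+M5)), (M6*M7)
The group at step 2 is a parallel group.

Answer: parallel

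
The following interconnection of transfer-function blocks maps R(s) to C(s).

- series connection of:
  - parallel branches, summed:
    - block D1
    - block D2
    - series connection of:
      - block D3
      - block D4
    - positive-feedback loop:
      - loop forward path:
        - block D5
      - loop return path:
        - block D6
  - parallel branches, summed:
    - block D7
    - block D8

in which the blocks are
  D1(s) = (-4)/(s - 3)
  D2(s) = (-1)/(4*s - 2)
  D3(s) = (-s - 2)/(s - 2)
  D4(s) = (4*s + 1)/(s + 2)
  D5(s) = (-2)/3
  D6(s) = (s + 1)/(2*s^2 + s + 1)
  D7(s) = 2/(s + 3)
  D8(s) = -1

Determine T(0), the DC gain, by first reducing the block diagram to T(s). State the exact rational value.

Reducing step by step:

[1] combine D3, D4 in series; result (-4*s - 1)/(s - 2)
[2] apply the feedback formula to D5, D6; result (-4*s^2 - 2*s - 2)/(6*s^2 + 5*s + 5)
[3] reduce the parallel group D1, D2, (D3*D4), [D5/(1-D5*D6)]; result (-112*s^5 + 210*s^4 + 205*s^3 + 206*s^2 - 9*s - 116)/(24*s^5 - 112*s^4 + 114*s^3 - 12*s^2 + 110*s - 60)
[4] parallel reduction of D7, D8; result (-s - 1)/(s + 3)
[5] series reduction of (D1+D2+(D3*D4)+[D5/(1-D5*D6)]), (D7+D8); result (112*s^6 - 98*s^5 - 415*s^4 - 411*s^3 - 197*s^2 + 125*s + 116)/(24*s^6 - 40*s^5 - 222*s^4 + 330*s^3 + 74*s^2 + 270*s - 180)
Step 5 gives the overall T(s). Then T(0) = 116/(-180) = -29/45.

Answer: -29/45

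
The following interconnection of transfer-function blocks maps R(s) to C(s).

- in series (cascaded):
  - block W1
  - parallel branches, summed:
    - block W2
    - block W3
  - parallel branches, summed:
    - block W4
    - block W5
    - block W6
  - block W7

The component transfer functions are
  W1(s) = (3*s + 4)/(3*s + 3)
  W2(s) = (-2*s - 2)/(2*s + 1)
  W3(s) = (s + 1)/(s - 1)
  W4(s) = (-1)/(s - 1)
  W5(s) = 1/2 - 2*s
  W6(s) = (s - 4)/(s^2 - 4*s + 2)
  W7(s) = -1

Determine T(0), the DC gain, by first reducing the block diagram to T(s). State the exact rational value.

1. parallel reduction of W2, W3 gives (3*s + 3)/(2*s^2 - s - 1)
2. parallel reduction of W4, W5, W6 gives (-4*s^4 + 21*s^3 - 29*s^2 + 12*s + 2)/(2*s^3 - 10*s^2 + 12*s - 4)
3. reduce the series chain W1, (W2+W3), (W4+W5+W6), W7 gives (12*s^5 - 47*s^4 + 3*s^3 + 80*s^2 - 54*s - 8)/(4*s^5 - 22*s^4 + 32*s^3 - 10*s^2 - 8*s + 4)
DC gain: substitute s = 0 into T(s) from step 3: T(0) = -8/4 = -2.

Hence the answer: -2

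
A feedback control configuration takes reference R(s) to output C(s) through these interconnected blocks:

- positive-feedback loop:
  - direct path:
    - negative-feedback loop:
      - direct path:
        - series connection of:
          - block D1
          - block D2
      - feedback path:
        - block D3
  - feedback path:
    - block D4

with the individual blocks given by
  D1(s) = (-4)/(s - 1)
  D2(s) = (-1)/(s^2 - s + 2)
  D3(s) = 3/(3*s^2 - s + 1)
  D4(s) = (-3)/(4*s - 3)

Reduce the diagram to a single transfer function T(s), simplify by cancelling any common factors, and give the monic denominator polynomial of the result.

Reducing step by step:

[1] cascade D1, D2 = 4/(s^3 - 2*s^2 + 3*s - 2)
[2] close the feedback loop around (D1*D2), D3 = (12*s^2 - 4*s + 4)/(3*s^5 - 7*s^4 + 12*s^3 - 11*s^2 + 5*s + 10)
[3] apply the feedback formula to [(D1*D2)/(1+(D1*D2)*D3)], D4 = (48*s^3 - 52*s^2 + 28*s - 12)/(12*s^6 - 37*s^5 + 69*s^4 - 80*s^3 + 89*s^2 + 13*s - 18)
Step 3 gives the fully reduced T(s), with no common factor left to cancel. The denominator's leading coefficient is 12, so divide each of its coefficients by 12 to get the monic form.

Answer: s^6 - 37*s^5/12 + 23*s^4/4 - 20*s^3/3 + 89*s^2/12 + 13*s/12 - 3/2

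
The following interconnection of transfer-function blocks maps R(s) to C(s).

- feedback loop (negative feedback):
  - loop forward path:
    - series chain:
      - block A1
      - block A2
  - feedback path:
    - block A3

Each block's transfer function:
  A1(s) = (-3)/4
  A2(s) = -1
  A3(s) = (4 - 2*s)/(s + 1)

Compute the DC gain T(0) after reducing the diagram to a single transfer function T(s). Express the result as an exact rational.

[1] series reduction of A1, A2 = 3/4
[2] feedback reduction of (A1*A2), A3 = (-3*s - 3)/(2*s - 16)
That last expression is T(s); at s = 0 only the constant terms survive, so T(0) = -3/(-16) = 3/16.

Answer: 3/16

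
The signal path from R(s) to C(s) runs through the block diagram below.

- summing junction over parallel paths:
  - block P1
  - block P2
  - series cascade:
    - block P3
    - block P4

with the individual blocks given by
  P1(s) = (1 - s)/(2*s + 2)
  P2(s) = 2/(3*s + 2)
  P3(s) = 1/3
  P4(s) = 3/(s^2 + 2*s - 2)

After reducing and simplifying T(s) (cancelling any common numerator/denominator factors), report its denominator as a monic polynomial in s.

First reduce the diagram to T(s).

[1] reduce the series chain P3, P4, giving 1/(s^2 + 2*s - 2)
[2] add P1, P2, (P3*P4) (parallel), giving (-3*s^4 - s^3 + 28*s^2 + 12*s - 8)/(6*s^4 + 22*s^3 + 12*s^2 - 12*s - 8)
Step 2 gives the fully reduced T(s), with no common factor left to cancel. The denominator's leading coefficient is 6, so divide each of its coefficients by 6 to get the monic form.

Answer: s^4 + 11*s^3/3 + 2*s^2 - 2*s - 4/3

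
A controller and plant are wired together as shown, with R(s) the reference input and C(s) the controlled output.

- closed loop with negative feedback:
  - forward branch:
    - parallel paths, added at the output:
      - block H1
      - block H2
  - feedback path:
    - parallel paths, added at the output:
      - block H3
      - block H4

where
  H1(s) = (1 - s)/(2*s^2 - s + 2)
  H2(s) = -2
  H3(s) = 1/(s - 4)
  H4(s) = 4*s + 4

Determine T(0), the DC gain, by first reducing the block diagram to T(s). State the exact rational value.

Answer: 12/37

Working:
(1) sum the parallel branches H1, H2: (-4*s^2 + s - 3)/(2*s^2 - s + 2)
(2) add H3, H4 (parallel): (4*s^2 - 12*s - 15)/(s - 4)
(3) reduce the feedback loop with forward (H1+H2) and return (H3+H4): (4*s^3 - 17*s^2 + 7*s - 12)/(16*s^4 - 54*s^3 - 27*s^2 - 27*s - 37)
Step 3 gives the overall T(s). Then T(0) = -12/(-37) = 12/37.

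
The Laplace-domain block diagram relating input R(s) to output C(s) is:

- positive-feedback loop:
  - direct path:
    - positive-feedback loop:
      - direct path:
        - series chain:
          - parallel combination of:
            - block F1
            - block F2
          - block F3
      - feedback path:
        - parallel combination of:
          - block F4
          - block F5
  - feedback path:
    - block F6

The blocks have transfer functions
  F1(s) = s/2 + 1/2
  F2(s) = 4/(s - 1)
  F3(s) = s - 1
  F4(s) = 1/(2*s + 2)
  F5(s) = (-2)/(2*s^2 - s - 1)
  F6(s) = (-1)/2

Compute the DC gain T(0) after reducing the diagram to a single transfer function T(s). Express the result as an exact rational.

1. sum the parallel branches F1, F2 -> (s^2 + 7)/(2*s - 2)
2. reduce the series chain (F1+F2), F3 -> s^2/2 + 7/2
3. sum the parallel branches F4, F5 -> (2*s^2 - 5*s - 5)/(4*s^3 + 2*s^2 - 4*s - 2)
4. reduce the feedback loop with forward ((F1+F2)*F3) and return (F4+F5) -> (-4*s^5 - 2*s^4 - 24*s^3 - 12*s^2 + 28*s + 14)/(2*s^4 - 13*s^3 + 5*s^2 - 27*s - 31)
5. collapse the loop ([((F1+F2)*F3)/(1-((F1+F2)*F3)*(F4+F5))] forward, F6 return) -> (4*s^5 + 2*s^4 + 24*s^3 + 12*s^2 - 28*s - 14)/(2*s^5 - s^4 + 25*s^3 + s^2 + 13*s + 24)
DC gain: substitute s = 0 into T(s) from step 5: T(0) = -14/24 = -7/12.

Final answer: -7/12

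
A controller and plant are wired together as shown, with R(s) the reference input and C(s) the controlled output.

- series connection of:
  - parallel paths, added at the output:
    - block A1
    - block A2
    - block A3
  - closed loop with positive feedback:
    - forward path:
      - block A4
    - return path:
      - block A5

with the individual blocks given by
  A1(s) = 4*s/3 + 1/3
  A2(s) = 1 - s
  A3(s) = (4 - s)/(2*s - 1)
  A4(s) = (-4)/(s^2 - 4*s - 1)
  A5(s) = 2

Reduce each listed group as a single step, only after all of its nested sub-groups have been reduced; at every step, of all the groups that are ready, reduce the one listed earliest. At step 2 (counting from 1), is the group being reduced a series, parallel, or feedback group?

Answer: feedback

Working:
[1] combine A1, A2, A3 in parallel
[2] close the feedback loop around A4, A5
[3] series reduction of (A1+A2+A3), [A4/(1-A4*A5)]
The group at step 2 is a feedback group.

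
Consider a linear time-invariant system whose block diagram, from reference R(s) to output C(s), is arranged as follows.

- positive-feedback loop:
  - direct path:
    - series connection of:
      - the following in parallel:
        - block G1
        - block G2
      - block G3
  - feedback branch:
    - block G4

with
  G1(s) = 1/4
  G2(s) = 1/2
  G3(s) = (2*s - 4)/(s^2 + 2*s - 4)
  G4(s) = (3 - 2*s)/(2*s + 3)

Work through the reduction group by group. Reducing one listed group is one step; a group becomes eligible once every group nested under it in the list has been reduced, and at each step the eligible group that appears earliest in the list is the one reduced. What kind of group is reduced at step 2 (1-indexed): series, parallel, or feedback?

1. add G1, G2 (parallel)
2. cascade (G1+G2), G3
3. close the feedback loop around ((G1+G2)*G3), G4
At step 2 the group reduced is series.

Answer: series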